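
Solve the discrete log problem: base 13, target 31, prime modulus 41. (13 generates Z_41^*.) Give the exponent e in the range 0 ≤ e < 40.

Successive powers of 13 modulo 41:
  13^0=1  13^1=13  13^2=5  13^3=24  13^4=25  13^5=38
  13^6=2  13^7=26  13^8=10  13^9=7  13^10=9  13^11=35
  13^12=4  13^13=11  13^14=20  13^15=14  13^16=18  13^17=29
  13^18=8  13^19=22  13^20=40  13^21=28  13^22=36  13^23=17
  13^24=16  13^25=3  13^26=39  13^27=15  13^28=31
So 13^28 ≡ 31 (mod 41), giving e = 28.

28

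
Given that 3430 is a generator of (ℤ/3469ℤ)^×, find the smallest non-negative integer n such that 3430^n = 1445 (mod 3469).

470

Baby-step giant-step with m = ceil(sqrt(3468)) = 59.
Baby table (3430^j mod 3469 for j=0..58):
  0:1  1:3430  2:1521  3:3123  4:3087  5:1022  6:1770  7:350
  8:226  9:1593  10:315  11:1591  12:393  13:2018  14:1085  15:2782
  16:2510  17:2711  18:1810  19:2259  20:2093  21:1629  22:2380  23:843
  24:1813  25:2142  26:3187  27:591  28:1234  29:440  30:185  31:3192
  32:396  33:1901  34:2179  35:1744  36:1364  37:2308  38:182  39:3309
  40:2771  41:2939  42:3325  43:2147  44:2992  45:1258  46:2973  47:1999
  48:1826  49:1635  50:2146  51:3031  52:3206  53:3319  54:2381  55:804
  56:3334  57:1796  58:2805
Giant step factor: 3430^(-59) ≡ 2641 (mod 3469).
Scan 1445·2641^i mod 3469 for i = 0, 1, …:
  i=0: 1445   i=1: 345   i=2: 2267   i=3: 3122
  i=4: 2858   i=5: 2903   i=6: 333   i=7: 1796
Match at i=7, j=57: n = 7·59 + 57 = 470.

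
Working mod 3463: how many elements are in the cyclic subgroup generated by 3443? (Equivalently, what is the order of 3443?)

1731

The order of 3443 must divide p − 1 = 3462 = 2 · 3 · 577.
Divisors: 1, 2, 3, 6, 577, 1154, 1731, 3462.
Check each in increasing order: 3443^1 ≡ 3443;  3443^2 ≡ 400;  3443^3 ≡ 2389;  3443^6 ≡ 297;  3443^577 ≡ 3095;  3443^1154 ≡ 367;  3443^1731 ≡ 1.
Smallest exponent giving 1 is 1731.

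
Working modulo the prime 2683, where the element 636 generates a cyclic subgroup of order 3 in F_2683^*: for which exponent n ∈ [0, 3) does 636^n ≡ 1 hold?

0

Successive powers of 636 modulo 2683:
  636^0=1
So 636^0 ≡ 1 (mod 2683), giving n = 0.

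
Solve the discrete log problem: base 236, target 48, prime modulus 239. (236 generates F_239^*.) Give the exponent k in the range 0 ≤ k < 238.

Baby-step giant-step with m = ceil(sqrt(238)) = 16.
Baby table (236^j mod 239 for j=0..15):
  0:1  1:236  2:9  3:212  4:81  5:235  6:12  7:203
  8:108  9:154  10:16  11:191  12:144  13:46  14:101  15:175
Giant step factor: 236^(-16) ≡ 61 (mod 239).
Scan 48·61^i mod 239 for i = 0, 1, …:
  i=0: 48   i=1: 60   i=2: 75   i=3: 34
  i=4: 162   i=5: 83   i=6: 44   i=7: 55
  i=8: 9
Match at i=8, j=2: k = 8·16 + 2 = 130.

130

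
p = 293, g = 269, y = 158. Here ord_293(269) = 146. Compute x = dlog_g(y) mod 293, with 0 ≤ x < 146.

Baby-step giant-step with m = ceil(sqrt(146)) = 13.
Baby table (269^j mod 293 for j=0..12):
  0:1  1:269  2:283  3:240  4:100  5:237  6:172  7:267
  8:38  9:260  10:206  11:37  12:284
Giant step factor: 269^(-13) ≡ 156 (mod 293).
Scan 158·156^i mod 293 for i = 0, 1, …:
  i=0: 158   i=1: 36   i=2: 49   i=3: 26
  i=4: 247   i=5: 149   i=6: 97   i=7: 189
  i=8: 184   i=9: 283
Match at i=9, j=2: x = 9·13 + 2 = 119.

119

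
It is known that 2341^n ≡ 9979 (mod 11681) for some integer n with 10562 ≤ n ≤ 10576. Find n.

10565

Compute 2341^10562 mod 11681 = 10001, then multiply by 2341 repeatedly:
  2341^10562=10001  2341^10563=3617  2341^10564=10353  2341^10565=9979
Found 9979 at exponent 10565.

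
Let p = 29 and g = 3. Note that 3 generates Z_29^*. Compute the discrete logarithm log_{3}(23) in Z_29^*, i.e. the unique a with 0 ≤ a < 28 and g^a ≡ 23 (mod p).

4

Successive powers of 3 modulo 29:
  3^0=1  3^1=3  3^2=9  3^3=27  3^4=23
So 3^4 ≡ 23 (mod 29), giving a = 4.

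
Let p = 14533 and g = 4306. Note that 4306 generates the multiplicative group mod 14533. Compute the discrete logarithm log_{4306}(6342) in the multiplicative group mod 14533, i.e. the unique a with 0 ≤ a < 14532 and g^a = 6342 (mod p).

7907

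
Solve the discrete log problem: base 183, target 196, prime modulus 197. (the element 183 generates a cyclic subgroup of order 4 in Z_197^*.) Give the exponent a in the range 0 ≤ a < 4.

2

Successive powers of 183 modulo 197:
  183^0=1  183^1=183  183^2=196
So 183^2 ≡ 196 (mod 197), giving a = 2.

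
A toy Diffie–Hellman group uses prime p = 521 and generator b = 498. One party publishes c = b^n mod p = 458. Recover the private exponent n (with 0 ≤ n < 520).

429

Baby-step giant-step with m = ceil(sqrt(520)) = 23.
Baby table (498^j mod 521 for j=0..22):
  0:1  1:498  2:8  3:337  4:64  5:91  6:512  7:207
  8:449  9:93  10:466  11:223  12:81  13:221  14:127  15:205
  16:495  17:77  18:313  19:95  20:420  21:239  22:234
Giant step factor: 498^(-23) ≡ 209 (mod 521).
Scan 458·209^i mod 521 for i = 0, 1, …:
  i=0: 458   i=1: 379   i=2: 19   i=3: 324
  i=4: 507   i=5: 200   i=6: 120   i=7: 72
  i=8: 460   i=9: 276     …   i=17: 168
  i=18: 205
Match at i=18, j=15: n = 18·23 + 15 = 429.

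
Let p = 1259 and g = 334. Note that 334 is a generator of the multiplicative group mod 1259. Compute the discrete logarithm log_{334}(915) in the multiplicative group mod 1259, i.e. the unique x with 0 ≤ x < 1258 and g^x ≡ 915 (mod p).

200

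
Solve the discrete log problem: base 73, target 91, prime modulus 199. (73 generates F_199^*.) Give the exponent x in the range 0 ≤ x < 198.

86

Baby-step giant-step with m = ceil(sqrt(198)) = 15.
Baby table (73^j mod 199 for j=0..14):
  0:1  1:73  2:155  3:171  4:145  5:38  6:187  7:119
  8:130  9:137  10:51  11:141  12:144  13:164  14:32
Giant step factor: 73^(-15) ≡ 88 (mod 199).
Scan 91·88^i mod 199 for i = 0, 1, …:
  i=0: 91   i=1: 48   i=2: 45   i=3: 179
  i=4: 31   i=5: 141
Match at i=5, j=11: x = 5·15 + 11 = 86.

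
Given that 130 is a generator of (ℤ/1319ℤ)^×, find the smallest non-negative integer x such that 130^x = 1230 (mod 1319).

317

Baby-step giant-step with m = ceil(sqrt(1318)) = 37.
Baby table (130^j mod 1319 for j=0..36):
  0:1  1:130  2:1072  3:865  4:335  5:23  6:352  7:914
  8:110  9:1110  10:529  11:182  12:1237  13:1211  14:469  15:296
  16:229  17:752  18:154  19:235  20:213  21:1310  22:149  23:904
  24:129  25:942  26:1112  27:789  28:1007  29:329  30:562  31:515
  32:1000  33:738  34:972  35:1055  36:1293
Giant step factor: 130^(-37) ≡ 1303 (mod 1319).
Scan 1230·1303^i mod 1319 for i = 0, 1, …:
  i=0: 1230   i=1: 105   i=2: 958   i=3: 500
  i=4: 1233   i=5: 57   i=6: 407   i=7: 83
  i=8: 1310
Match at i=8, j=21: x = 8·37 + 21 = 317.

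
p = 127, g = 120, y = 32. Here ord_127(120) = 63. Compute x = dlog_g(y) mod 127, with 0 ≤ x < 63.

36

Baby-step giant-step with m = ceil(sqrt(63)) = 8.
Baby table (120^j mod 127 for j=0..7):
  0:1  1:120  2:49  3:38  4:115  5:84  6:47  7:52
Giant step factor: 120^(-8) ≡ 15 (mod 127).
Scan 32·15^i mod 127 for i = 0, 1, …:
  i=0: 32   i=1: 99   i=2: 88   i=3: 50
  i=4: 115
Match at i=4, j=4: x = 4·8 + 4 = 36.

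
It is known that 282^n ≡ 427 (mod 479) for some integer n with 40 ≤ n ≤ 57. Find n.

54

Compute 282^40 mod 479 = 445, then multiply by 282 repeatedly:
  282^40=445  282^41=471  282^42=139  282^43=399  282^44=432
  282^45=158  282^46=9  282^47=143  282^48=90  282^49=472
  282^50=421  282^51=409  282^52=378  282^53=258  282^54=427
Found 427 at exponent 54.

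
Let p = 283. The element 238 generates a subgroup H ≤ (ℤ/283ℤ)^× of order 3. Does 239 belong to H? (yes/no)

no

⟨238⟩ has order 3; its elements mod 283 are {1, 44, 238}.
239 is not in this set.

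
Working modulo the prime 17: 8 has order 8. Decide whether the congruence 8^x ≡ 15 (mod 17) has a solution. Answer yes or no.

yes

15 ∈ ⟨8⟩ iff 15^8 ≡ 1 (mod 17), since |⟨8⟩| = 8.
15^8 mod 17 = 1.
Since 1 = 1, 15 lies in the subgroup.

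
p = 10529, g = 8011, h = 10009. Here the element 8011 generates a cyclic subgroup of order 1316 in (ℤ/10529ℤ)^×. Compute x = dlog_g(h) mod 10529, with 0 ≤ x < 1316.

879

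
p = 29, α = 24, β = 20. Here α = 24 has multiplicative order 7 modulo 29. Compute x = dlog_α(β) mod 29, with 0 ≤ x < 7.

Successive powers of 24 modulo 29:
  24^0=1  24^1=24  24^2=25  24^3=20
So 24^3 ≡ 20 (mod 29), giving x = 3.

3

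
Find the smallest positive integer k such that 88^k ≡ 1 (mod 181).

The order of 88 must divide p − 1 = 180 = 2^2 · 3^2 · 5.
Divisors: 1, 2, 3, 4, 5, 6, 9, 10, 12, 15, 18, 20, 30, 36, 45, 60, 90, 180.
Check each in increasing order: 88^1 ≡ 88;  88^2 ≡ 142;  88^3 ≡ 7;  88^4 ≡ 73;  88^5 ≡ 89;  88^6 ≡ 49;  88^9 ≡ 162;  88^10 ≡ 138;  88^12 ≡ 48;  88^15 ≡ 155;  88^18 ≡ 180;  88^20 ≡ 39;  88^30 ≡ 133;  88^36 ≡ 1.
Smallest exponent giving 1 is 36.

36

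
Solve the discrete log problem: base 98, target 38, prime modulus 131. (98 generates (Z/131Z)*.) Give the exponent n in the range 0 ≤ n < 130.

Baby-step giant-step with m = ceil(sqrt(130)) = 12.
Baby table (98^j mod 131 for j=0..11):
  0:1  1:98  2:41  3:88  4:109  5:71  6:15  7:29
  8:91  9:10  10:63  11:17
Giant step factor: 98^(-12) ≡ 46 (mod 131).
Scan 38·46^i mod 131 for i = 0, 1, …:
  i=0: 38   i=1: 45   i=2: 105   i=3: 114
  i=4: 4   i=5: 53   i=6: 80   i=7: 12
  i=8: 28   i=9: 109
Match at i=9, j=4: n = 9·12 + 4 = 112.

112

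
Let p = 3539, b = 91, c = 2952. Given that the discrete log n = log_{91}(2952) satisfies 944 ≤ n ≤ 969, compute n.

Compute 91^944 mod 3539 = 1218, then multiply by 91 repeatedly:
  91^944=1218  91^945=1129  91^946=108  91^947=2750  91^948=2520
  91^949=2824  91^950=2176  91^951=3371  91^952=2407  91^953=3158
  91^954=719  91^955=1727  91^956=1441  91^957=188  91^958=2952
Found 2952 at exponent 958.

958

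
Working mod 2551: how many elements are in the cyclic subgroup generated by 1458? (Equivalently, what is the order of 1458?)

The order of 1458 must divide p − 1 = 2550 = 2 · 3 · 5^2 · 17.
Divisors: 1, 2, 3, 5, 6, 10, 15, 17, 25, 30, 34, 50, 51, 75, 85, 102, 150, 170, 255, 425, 510, 850, 1275, 2550.
Check each in increasing order: 1458^1 ≡ 1458;  1458^2 ≡ 781;  1458^3 ≡ 952;  1458^5 ≡ 1171;  1458^6 ≡ 699;  1458^10 ≡ 1354;  1458^15 ≡ 1363;  1458^17 ≡ 736;  1458^25 ≡ 1129;  1458^30 ≡ 641;  1458^34 ≡ 884;  1458^50 ≡ 1692;  1458^51 ≡ 119;  1458^75 ≡ 2120;  1458^85 ≡ 605;  1458^102 ≡ 1406;  1458^150 ≡ 2089;  1458^170 ≡ 1232;  1458^255 ≡ 468;  1458^425 ≡ 50;  1458^510 ≡ 2189;  1458^850 ≡ 2500;  1458^1275 ≡ 1.
Smallest exponent giving 1 is 1275.

1275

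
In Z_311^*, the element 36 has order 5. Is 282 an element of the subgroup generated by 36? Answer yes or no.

⟨36⟩ has order 5; its elements mod 311 are {1, 6, 36, 52, 216}.
282 is not in this set.

no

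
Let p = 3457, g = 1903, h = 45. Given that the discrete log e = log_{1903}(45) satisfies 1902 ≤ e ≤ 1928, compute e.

1913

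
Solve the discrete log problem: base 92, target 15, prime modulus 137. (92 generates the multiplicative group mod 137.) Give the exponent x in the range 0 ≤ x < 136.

Baby-step giant-step with m = ceil(sqrt(136)) = 12.
Baby table (92^j mod 137 for j=0..11):
  0:1  1:92  2:107  3:117  4:78  5:52  6:126  7:84
  8:56  9:83  10:101  11:113
Giant step factor: 92^(-12) ≡ 77 (mod 137).
Scan 15·77^i mod 137 for i = 0, 1, …:
  i=0: 15   i=1: 59   i=2: 22   i=3: 50
  i=4: 14   i=5: 119   i=6: 121   i=7: 1
Match at i=7, j=0: x = 7·12 + 0 = 84.

84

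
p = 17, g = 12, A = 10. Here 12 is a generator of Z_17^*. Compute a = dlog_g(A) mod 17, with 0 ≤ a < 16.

15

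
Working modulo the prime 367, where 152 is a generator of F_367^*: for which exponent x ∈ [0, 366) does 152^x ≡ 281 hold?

36

Baby-step giant-step with m = ceil(sqrt(366)) = 20.
Baby table (152^j mod 367 for j=0..19):
  0:1  1:152  2:350  3:352  4:289  5:255  6:225  7:69
  8:212  9:295  10:66  11:123  12:346  13:111  14:357  15:315
  16:170  17:150  18:46  19:19
Giant step factor: 152^(-20) ≡ 237 (mod 367).
Scan 281·237^i mod 367 for i = 0, 1, …:
  i=0: 281   i=1: 170
Match at i=1, j=16: x = 1·20 + 16 = 36.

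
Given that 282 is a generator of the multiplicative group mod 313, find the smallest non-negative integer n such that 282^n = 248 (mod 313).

223

Baby-step giant-step with m = ceil(sqrt(312)) = 18.
Baby table (282^j mod 313 for j=0..17):
  0:1  1:282  2:22  3:257  4:171  5:20  6:6  7:127
  8:132  9:290  10:87  11:120  12:36  13:136  14:166  15:175
  16:209  17:94
Giant step factor: 282^(-18) ≡ 242 (mod 313).
Scan 248·242^i mod 313 for i = 0, 1, …:
  i=0: 248   i=1: 233   i=2: 46   i=3: 177
  i=4: 266   i=5: 207   i=6: 14   i=7: 258
  i=8: 149   i=9: 63   i=10: 222   i=11: 201
  i=12: 127
Match at i=12, j=7: n = 12·18 + 7 = 223.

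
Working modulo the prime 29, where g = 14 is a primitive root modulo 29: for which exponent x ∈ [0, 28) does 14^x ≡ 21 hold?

Successive powers of 14 modulo 29:
  14^0=1  14^1=14  14^2=22  14^3=18  14^4=20  14^5=19
  14^6=5  14^7=12  14^8=23  14^9=3  14^10=13  14^11=8
  14^12=25  14^13=2  14^14=28  14^15=15  14^16=7  14^17=11
  14^18=9  14^19=10  14^20=24  14^21=17  14^22=6  14^23=26
  14^24=16  14^25=21
So 14^25 ≡ 21 (mod 29), giving x = 25.

25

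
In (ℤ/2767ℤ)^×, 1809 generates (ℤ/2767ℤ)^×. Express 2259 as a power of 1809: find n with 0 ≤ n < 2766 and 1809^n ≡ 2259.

Baby-step giant-step with m = ceil(sqrt(2766)) = 53.
Baby table (1809^j mod 2767 for j=0..52):
  0:1  1:1809  2:1887  3:1872  4:2407  5:1772  6:1362  7:1228
  8:2318  9:1257  10:2206  11:640  12:1154  13:1268  14:2736  15:2028
  16:2377  17:75  18:92  19:408  20:2050  21:670  22:84  23:2538
  24:789  25:2296  26:197  27:2197  28:961  29:773  30:1022  31:442
  32:2682  33:1187  34:91  35:1366  36:163  37:1565  38:444  39:766
  40:2194  41:1068  42:646  43:940  44:1522  45:133  46:2635  47:1941
  48:2713  49:1926  50:481  51:1291  52:71
Giant step factor: 1809^(-53) ≡ 452 (mod 2767).
Scan 2259·452^i mod 2767 for i = 0, 1, …:
  i=0: 2259   i=1: 45   i=2: 971   i=3: 1706
  i=4: 1886   i=5: 236   i=6: 1526   i=7: 769
  i=8: 1713   i=9: 2283     …   i=42: 152
  i=43: 2296
Match at i=43, j=25: n = 43·53 + 25 = 2304.

2304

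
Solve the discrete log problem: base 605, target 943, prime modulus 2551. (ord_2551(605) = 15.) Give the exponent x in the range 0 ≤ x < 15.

12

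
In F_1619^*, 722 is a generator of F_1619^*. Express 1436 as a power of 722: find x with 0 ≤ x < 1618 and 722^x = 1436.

1008

Baby-step giant-step with m = ceil(sqrt(1618)) = 41.
Baby table (722^j mod 1619 for j=0..40):
  0:1  1:722  2:1585  3:1356  4:1156  5:847  6:1171  7:344
  8:661  9:1256  10:192  11:1009  12:1567  13:1312  14:149  15:724
  16:1410  17:1288  18:630  19:1540  20:1246  21:1067  22:1349  23:959
  24:1085  25:1393  26:347  27:1208  28:1154  29:1022  30:1239  31:870
  32:1587  33:1181  34:1088  35:321  36:245  37:419  38:1384  39:325
  40:1514
Giant step factor: 722^(-41) ≡ 246 (mod 1619).
Scan 1436·246^i mod 1619 for i = 0, 1, …:
  i=0: 1436   i=1: 314   i=2: 1151   i=3: 1440
  i=4: 1298   i=5: 365   i=6: 745   i=7: 323
  i=8: 127   i=9: 481     …   i=23: 1064
  i=24: 1085
Match at i=24, j=24: x = 24·41 + 24 = 1008.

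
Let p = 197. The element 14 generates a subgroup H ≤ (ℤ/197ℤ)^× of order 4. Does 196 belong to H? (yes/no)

yes

196 ∈ ⟨14⟩ iff 196^4 ≡ 1 (mod 197), since |⟨14⟩| = 4.
196^4 mod 197 = 1.
Since 1 = 1, 196 lies in the subgroup.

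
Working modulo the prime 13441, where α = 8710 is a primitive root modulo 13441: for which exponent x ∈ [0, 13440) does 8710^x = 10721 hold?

2203

Baby-step giant-step with m = ceil(sqrt(13440)) = 116.
Baby table (8710^j mod 13441 for j=0..115):
  0:1  1:8710  2:3096  3:3514  4:1783  5:5575  6:9358  7:1956
  8:7013  9:7326  10:5033  11:6329  12:4049  13:11047  14:8692  15:7608
  16:1550  17:5736  18:363  19:3095  20:8245  21:12128  22:2061  23:7575
  24:9822  25:11096  26:5370  27:11461  28:12444  29:12457  30:4718  31:4643
  32:10002  33:6299  34:11569  35:12254  36:10800  37:7882  38:9033  39:7257
  40:8888  41:7761  42:3521  43:8989  44:365  45:7074  46:996  47:5715
  48:5627  49:5284  50:1656  51:1567  52:5955  53:12672  54:9069  55:11674
  56:12816  57:13296  58:504  59:8074  60:1228  61:10285  62:11526  63:631
  64:12082  65:4631  66:13010  67:9470  68:9724  69:4299  70:11105  71:3114
  72:12443  73:3747  74:1622  75:1129  76:8219  77:724  78:2211  79:10298
  80:3787  81:556  82:4000  83:928  84:4839  85:10155  86:8270  87:1381
  88:12256  89:1338  90:633  91:2620  92:10823  93:6597  94:13036  95:7433
  96:9574  97:1576  98:3699  99:213  100:372  101:839  102:9227  103:3431
  104:4667  105:3986  106:13398  107:1818  108:1282  109:10190  110:3977  111:2213
  112:836  113:9979  114:7584  115:7566
Giant step factor: 8710^(-116) ≡ 3698 (mod 13441).
Scan 10721·3698^i mod 13441 for i = 0, 1, …:
  i=0: 10721   i=1: 8749   i=2: 1315   i=3: 10669
  i=4: 4627   i=5: 253   i=6: 8165   i=7: 5684
  i=8: 11149   i=9: 5455     …   i=17: 10230
  i=18: 7566
Match at i=18, j=115: x = 18·116 + 115 = 2203.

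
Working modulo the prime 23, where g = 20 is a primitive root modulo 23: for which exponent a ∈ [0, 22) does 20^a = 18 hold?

20

Successive powers of 20 modulo 23:
  20^0=1  20^1=20  20^2=9  20^3=19  20^4=12  20^5=10
  20^6=16  20^7=21  20^8=6  20^9=5  20^10=8  20^11=22
  20^12=3  20^13=14  20^14=4  20^15=11  20^16=13  20^17=7
  20^18=2  20^19=17  20^20=18
So 20^20 ≡ 18 (mod 23), giving a = 20.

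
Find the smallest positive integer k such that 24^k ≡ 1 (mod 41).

40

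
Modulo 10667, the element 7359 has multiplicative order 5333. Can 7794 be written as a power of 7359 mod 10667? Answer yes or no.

no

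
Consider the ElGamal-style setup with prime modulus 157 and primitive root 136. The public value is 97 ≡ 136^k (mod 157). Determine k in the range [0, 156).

5

Successive powers of 136 modulo 157:
  136^0=1  136^1=136  136^2=127  136^3=2  136^4=115  136^5=97
So 136^5 ≡ 97 (mod 157), giving k = 5.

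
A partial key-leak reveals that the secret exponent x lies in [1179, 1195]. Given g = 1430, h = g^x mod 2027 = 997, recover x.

1191

Compute 1430^1179 mod 2027 = 451, then multiply by 1430 repeatedly:
  1430^1179=451  1430^1180=344  1430^1181=1386  1430^1182=1601  1430^1183=947
  1430^1184=174  1430^1185=1526  1430^1186=1128  1430^1187=1575  1430^1188=253
  1430^1189=984  1430^1190=382  1430^1191=997
Found 997 at exponent 1191.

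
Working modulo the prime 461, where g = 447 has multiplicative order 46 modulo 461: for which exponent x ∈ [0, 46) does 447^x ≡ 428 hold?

45

Baby-step giant-step with m = ceil(sqrt(46)) = 7.
Baby table (447^j mod 461 for j=0..6):
  0:1  1:447  2:196  3:22  4:153  5:163  6:23
Giant step factor: 447^(-7) ≡ 199 (mod 461).
Scan 428·199^i mod 461 for i = 0, 1, …:
  i=0: 428   i=1: 348   i=2: 102   i=3: 14
  i=4: 20   i=5: 292   i=6: 22
Match at i=6, j=3: x = 6·7 + 3 = 45.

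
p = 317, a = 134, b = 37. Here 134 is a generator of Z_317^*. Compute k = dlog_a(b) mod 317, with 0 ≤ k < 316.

78

Baby-step giant-step with m = ceil(sqrt(316)) = 18.
Baby table (134^j mod 317 for j=0..17):
  0:1  1:134  2:204  3:74  4:89  5:197  6:87  7:246
  8:313  9:98  10:135  11:21  12:278  13:163  14:286  15:284
  16:16  17:242
Giant step factor: 134^(-18) ≡ 172 (mod 317).
Scan 37·172^i mod 317 for i = 0, 1, …:
  i=0: 37   i=1: 24   i=2: 7   i=3: 253
  i=4: 87
Match at i=4, j=6: k = 4·18 + 6 = 78.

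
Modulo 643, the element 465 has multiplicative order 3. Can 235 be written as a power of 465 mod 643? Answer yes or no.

no

⟨465⟩ has order 3; its elements mod 643 are {1, 177, 465}.
235 is not in this set.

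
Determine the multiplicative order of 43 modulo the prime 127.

126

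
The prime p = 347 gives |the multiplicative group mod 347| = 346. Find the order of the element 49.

173

The order of 49 must divide p − 1 = 346 = 2 · 173.
Divisors: 1, 2, 173, 346.
Check each in increasing order: 49^1 ≡ 49;  49^2 ≡ 319;  49^173 ≡ 1.
Smallest exponent giving 1 is 173.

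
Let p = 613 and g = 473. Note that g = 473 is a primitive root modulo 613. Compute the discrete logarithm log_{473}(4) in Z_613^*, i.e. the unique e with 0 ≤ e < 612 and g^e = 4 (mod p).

154

Baby-step giant-step with m = ceil(sqrt(612)) = 25.
Baby table (473^j mod 613 for j=0..24):
  0:1  1:473  2:597  3:401  4:256  5:327  6:195  7:285
  8:558  9:344  10:267  11:13  12:19  13:405  14:309  15:263
  16:573  17:83  18:27  19:511  20:181  21:406  22:169  23:247
  24:361
Giant step factor: 473^(-25) ≡ 481 (mod 613).
Scan 4·481^i mod 613 for i = 0, 1, …:
  i=0: 4   i=1: 85   i=2: 427   i=3: 32
  i=4: 67   i=5: 351   i=6: 256
Match at i=6, j=4: e = 6·25 + 4 = 154.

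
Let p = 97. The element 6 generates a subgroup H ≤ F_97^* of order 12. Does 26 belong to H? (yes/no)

no

26 ∈ ⟨6⟩ iff 26^12 ≡ 1 (mod 97), since |⟨6⟩| = 12.
26^12 mod 97 = 50.
Since 50 ≠ 1, 26 does not lie in the subgroup.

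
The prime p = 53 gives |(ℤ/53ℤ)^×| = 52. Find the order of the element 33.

The order of 33 must divide p − 1 = 52 = 2^2 · 13.
Divisors: 1, 2, 4, 13, 26, 52.
Check each in increasing order: 33^1 ≡ 33;  33^2 ≡ 29;  33^4 ≡ 46;  33^13 ≡ 23;  33^26 ≡ 52;  33^52 ≡ 1.
Smallest exponent giving 1 is 52.

52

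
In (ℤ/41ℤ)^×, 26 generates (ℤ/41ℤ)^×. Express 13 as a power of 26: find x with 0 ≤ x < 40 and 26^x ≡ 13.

Successive powers of 26 modulo 41:
  26^0=1  26^1=26  26^2=20  26^3=28  26^4=31  26^5=27
  26^6=5  26^7=7  26^8=18  26^9=17  26^10=32  26^11=12
  26^12=25  26^13=35  26^14=8  26^15=3  26^16=37  26^17=19
  26^18=2  26^19=11  26^20=40  26^21=15  26^22=21  26^23=13
So 26^23 ≡ 13 (mod 41), giving x = 23.

23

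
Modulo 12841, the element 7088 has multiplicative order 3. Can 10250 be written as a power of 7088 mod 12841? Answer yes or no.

no

10250 ∈ ⟨7088⟩ iff 10250^3 ≡ 1 (mod 12841), since |⟨7088⟩| = 3.
10250^3 mod 12841 = 12186.
Since 12186 ≠ 1, 10250 does not lie in the subgroup.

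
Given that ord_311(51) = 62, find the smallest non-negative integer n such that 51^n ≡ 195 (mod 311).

44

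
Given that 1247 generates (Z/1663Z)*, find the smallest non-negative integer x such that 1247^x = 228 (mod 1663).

Baby-step giant-step with m = ceil(sqrt(1662)) = 41.
Baby table (1247^j mod 1663 for j=0..40):
  0:1  1:1247  2:104  3:1637  4:838  5:622  6:676  7:1494
  8:458  9:717  10:1068  11:1396  12:1314  13:503  14:290  15:759
  16:226  17:775  18:222  19:776  20:1469  21:880  22:1443  23:55
  24:402  25:731  26:233  27:1189  28:950  29:594  30:683  31:245
  32:1186  33:535  34:282  35:761  36:1057  37:983  38:170  39:789
  40:1050
Giant step factor: 1247^(-41) ≡ 567 (mod 1663).
Scan 228·567^i mod 1663 for i = 0, 1, …:
  i=0: 228   i=1: 1225   i=2: 1104   i=3: 680
  i=4: 1407   i=5: 1192   i=6: 686   i=7: 1483
  i=8: 1046   i=9: 1054     …   i=23: 293
  i=24: 1494
Match at i=24, j=7: x = 24·41 + 7 = 991.

991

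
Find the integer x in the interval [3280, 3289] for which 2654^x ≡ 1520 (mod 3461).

Compute 2654^3280 mod 3461 = 1342, then multiply by 2654 repeatedly:
  2654^3280=1342  2654^3281=299  2654^3282=977  2654^3283=669  2654^3284=33
  2654^3285=1057  2654^3286=1868  2654^3287=1520
Found 1520 at exponent 3287.

3287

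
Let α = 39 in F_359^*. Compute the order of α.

358

The order of 39 must divide p − 1 = 358 = 2 · 179.
Divisors: 1, 2, 179, 358.
Check each in increasing order: 39^1 ≡ 39;  39^2 ≡ 85;  39^179 ≡ 358;  39^358 ≡ 1.
Smallest exponent giving 1 is 358.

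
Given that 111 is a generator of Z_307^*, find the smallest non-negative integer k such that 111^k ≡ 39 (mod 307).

268

Baby-step giant-step with m = ceil(sqrt(306)) = 18.
Baby table (111^j mod 307 for j=0..17):
  0:1  1:111  2:41  3:253  4:146  5:242  6:153  7:98
  8:133  9:27  10:234  11:186  12:77  13:258  14:87  15:140
  16:190  17:214
Giant step factor: 111^(-18) ≡ 299 (mod 307).
Scan 39·299^i mod 307 for i = 0, 1, …:
  i=0: 39   i=1: 302   i=2: 40   i=3: 294
  i=4: 104   i=5: 89   i=6: 209   i=7: 170
  i=8: 175   i=9: 135     …   i=13: 53
  i=14: 190
Match at i=14, j=16: k = 14·18 + 16 = 268.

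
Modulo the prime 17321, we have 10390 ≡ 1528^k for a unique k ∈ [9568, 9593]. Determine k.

Compute 1528^9568 mod 17321 = 7602, then multiply by 1528 repeatedly:
  1528^9568=7602  1528^9569=10786  1528^9570=8737  1528^9571=12966  1528^9572=14145
  1528^9573=14273  1528^9574=2005  1528^9575=15144  1528^9576=16497  1528^9577=5361
  1528^9578=16096  1528^9579=16189  1528^9580=2404  1528^9581=1260  1528^9582=2649
  1528^9583=11879  1528^9584=16025  1528^9585=11627  1528^9586=12031  1528^9587=5787
  1528^9588=8826  1528^9589=10390
Found 10390 at exponent 9589.

9589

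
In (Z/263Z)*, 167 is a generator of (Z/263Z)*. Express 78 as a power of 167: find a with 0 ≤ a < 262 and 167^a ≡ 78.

152

Baby-step giant-step with m = ceil(sqrt(262)) = 17.
Baby table (167^j mod 263 for j=0..16):
  0:1  1:167  2:11  3:259  4:121  5:219  6:16  7:42
  8:176  9:199  10:95  11:85  12:256  13:146  14:186  15:28
  16:205
Giant step factor: 167^(-17) ≡ 76 (mod 263).
Scan 78·76^i mod 263 for i = 0, 1, …:
  i=0: 78   i=1: 142   i=2: 9   i=3: 158
  i=4: 173   i=5: 261   i=6: 111   i=7: 20
  i=8: 205
Match at i=8, j=16: a = 8·17 + 16 = 152.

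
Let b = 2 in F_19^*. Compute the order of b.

18

The order of 2 must divide p − 1 = 18 = 2 · 3^2.
Divisors: 1, 2, 3, 6, 9, 18.
Check each in increasing order: 2^1 ≡ 2;  2^2 ≡ 4;  2^3 ≡ 8;  2^6 ≡ 7;  2^9 ≡ 18;  2^18 ≡ 1.
Smallest exponent giving 1 is 18.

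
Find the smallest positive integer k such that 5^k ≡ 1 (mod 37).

The order of 5 must divide p − 1 = 36 = 2^2 · 3^2.
Divisors: 1, 2, 3, 4, 6, 9, 12, 18, 36.
Check each in increasing order: 5^1 ≡ 5;  5^2 ≡ 25;  5^3 ≡ 14;  5^4 ≡ 33;  5^6 ≡ 11;  5^9 ≡ 6;  5^12 ≡ 10;  5^18 ≡ 36;  5^36 ≡ 1.
Smallest exponent giving 1 is 36.

36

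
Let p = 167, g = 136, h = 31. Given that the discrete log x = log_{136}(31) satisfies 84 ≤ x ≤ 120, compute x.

Compute 136^84 mod 167 = 31, then multiply by 136 repeatedly:
  136^84=31
Found 31 at exponent 84.

84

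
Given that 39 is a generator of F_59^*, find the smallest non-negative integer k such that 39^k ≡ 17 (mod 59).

Baby-step giant-step with m = ceil(sqrt(58)) = 8.
Baby table (39^j mod 59 for j=0..7):
  0:1  1:39  2:46  3:24  4:51  5:42  6:45  7:44
Giant step factor: 39^(-8) ≡ 12 (mod 59).
Scan 17·12^i mod 59 for i = 0, 1, …:
  i=0: 17   i=1: 27   i=2: 29   i=3: 53
  i=4: 46
Match at i=4, j=2: k = 4·8 + 2 = 34.

34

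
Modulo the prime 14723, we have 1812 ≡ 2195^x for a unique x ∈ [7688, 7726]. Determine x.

Compute 2195^7688 mod 14723 = 5526, then multiply by 2195 repeatedly:
  2195^7688=5526  2195^7689=12541  2195^7690=10208  2195^7691=12877  2195^7692=11578
  2195^7693=1812
Found 1812 at exponent 7693.

7693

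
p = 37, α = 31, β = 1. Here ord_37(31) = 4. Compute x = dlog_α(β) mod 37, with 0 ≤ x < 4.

Successive powers of 31 modulo 37:
  31^0=1
So 31^0 ≡ 1 (mod 37), giving x = 0.

0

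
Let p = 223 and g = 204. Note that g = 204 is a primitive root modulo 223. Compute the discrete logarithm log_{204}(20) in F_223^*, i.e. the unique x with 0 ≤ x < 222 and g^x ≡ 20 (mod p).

11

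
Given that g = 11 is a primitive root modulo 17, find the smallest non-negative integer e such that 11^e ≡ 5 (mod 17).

Successive powers of 11 modulo 17:
  11^0=1  11^1=11  11^2=2  11^3=5
So 11^3 ≡ 5 (mod 17), giving e = 3.

3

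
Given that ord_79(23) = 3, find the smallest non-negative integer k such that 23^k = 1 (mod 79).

0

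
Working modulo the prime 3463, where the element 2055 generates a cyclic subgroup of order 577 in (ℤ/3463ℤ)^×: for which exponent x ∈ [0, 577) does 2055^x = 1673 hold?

Baby-step giant-step with m = ceil(sqrt(577)) = 25.
Baby table (2055^j mod 3463 for j=0..24):
  0:1  1:2055  2:1628  3:282  4:1189  5:1980  6:3338  7:2850
  8:817  9:2843  10:284  11:1836  12:1773  13:439  14:1765  15:1314
  16:2593  17:2521  18:7  19:533  20:1007  21:1974  22:1397  23:8
  24:2588
Giant step factor: 2055^(-25) ≡ 2087 (mod 3463).
Scan 1673·2087^i mod 3463 for i = 0, 1, …:
  i=0: 1673   i=1: 847   i=2: 1559   i=3: 1876
  i=4: 2022   i=5: 1980
Match at i=5, j=5: x = 5·25 + 5 = 130.

130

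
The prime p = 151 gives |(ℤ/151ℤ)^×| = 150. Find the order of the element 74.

75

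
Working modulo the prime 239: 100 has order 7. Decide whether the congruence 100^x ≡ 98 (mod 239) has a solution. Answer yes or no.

yes

98 ∈ ⟨100⟩ iff 98^7 ≡ 1 (mod 239), since |⟨100⟩| = 7.
98^7 mod 239 = 1.
Since 1 = 1, 98 lies in the subgroup.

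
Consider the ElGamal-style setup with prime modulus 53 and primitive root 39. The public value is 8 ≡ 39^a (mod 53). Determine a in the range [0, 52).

47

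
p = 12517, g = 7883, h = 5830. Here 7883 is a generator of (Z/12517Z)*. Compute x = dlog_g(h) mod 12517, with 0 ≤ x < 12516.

11461

Baby-step giant-step with m = ceil(sqrt(12516)) = 112.
Baby table (7883^j mod 12517 for j=0..111):
  0:1  1:7883  2:7301  3:617  4:7215  5:11114  6:5179  7:8120
  8:10539  9:3608  10:3240  11:6240  12:10627  13:8877  14:7361  15:10468
  16:7180  17:10583  18:12501  19:11559  20:8354  21:2645  22:9730  23:9931
  24:4755  25:7767  26:6614  27:4857  28:10745  29:296  30:5206  31:8172
  32:7394  33:7750  34:10290  35:5910  36:256  37:2811  38:4023  39:7748
  40:7041  41:3825  42:11539  43:898  44:6829  45:9907  46:3318  47:7781
  48:4323  49:6935  50:6866  51:1170  52:10598  53:5576  54:8421  55:5092
  56:10734  57:1202  58:12514  59:1385  60:3131  61:10666  62:3389  63:4209
  64:9497  65:674  66:5934  67:1693  68:2797  69:6314  70:5670  71:10920
  72:2951  73:6147  74:3494  75:5802  76:48  77:2874  78:12489  79:4582
  80:8361  81:7758  82:10769  83:1733  84:5192  85:10463  86:5316  87:11629
  88:9416  89:518  90:2852  91:1784  92:6681  93:7304  94:11749  95:4084
  96:448  97:1790  98:3911  99:1042  100:2934  101:9823  102:4547  103:7830
  104:2563  105:1691  106:12065  107:4229  108:4436  109:9007  110:5757  111:8306
Giant step factor: 7883^(-112) ≡ 4974 (mod 12517).
Scan 5830·4974^i mod 12517 for i = 0, 1, …:
  i=0: 5830   i=1: 9048   i=2: 6137   i=3: 8992
  i=4: 2967   i=5: 315   i=6: 2185   i=7: 3434
  i=8: 7528   i=9: 5925     …   i=101: 7165
  i=102: 2811
Match at i=102, j=37: x = 102·112 + 37 = 11461.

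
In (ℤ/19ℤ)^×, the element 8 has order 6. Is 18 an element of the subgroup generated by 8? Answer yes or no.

18 ∈ ⟨8⟩ iff 18^6 ≡ 1 (mod 19), since |⟨8⟩| = 6.
18^6 mod 19 = 1.
Since 1 = 1, 18 lies in the subgroup.

yes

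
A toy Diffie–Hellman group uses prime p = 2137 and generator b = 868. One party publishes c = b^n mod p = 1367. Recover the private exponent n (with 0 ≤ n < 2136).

Baby-step giant-step with m = ceil(sqrt(2136)) = 47.
Baby table (868^j mod 2137 for j=0..46):
  0:1  1:868  2:1200  3:881  4:1799  5:1522  6:430  7:1402
  8:983  9:581  10:2113  11:538  12:1118  13:226  14:1701  15:1938
  16:365  17:544  18:2052  19:1015  20:576  21:2047  22:949  23:987
  24:1916  25:502  26:1925  27:1903  28:2040  29:1284  30:1135  31:23
  32:731  33:1956  34:1030  35:774  36:814  37:1342  38:191  39:1239
  40:541  41:1585  42:1689  43:70  44:924  45:657  46:1834
Giant step factor: 868^(-47) ≡ 852 (mod 2137).
Scan 1367·852^i mod 2137 for i = 0, 1, …:
  i=0: 1367   i=1: 19   i=2: 1229   i=3: 2115
  i=4: 489   i=5: 2050   i=6: 671   i=7: 1113
  i=8: 1585
Match at i=8, j=41: n = 8·47 + 41 = 417.

417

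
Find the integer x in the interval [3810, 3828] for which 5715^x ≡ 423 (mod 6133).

3813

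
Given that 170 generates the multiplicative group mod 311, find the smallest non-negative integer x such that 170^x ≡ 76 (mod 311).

Baby-step giant-step with m = ceil(sqrt(310)) = 18.
Baby table (170^j mod 311 for j=0..17):
  0:1  1:170  2:288  3:133  4:218  5:51  6:273  7:71
  8:252  9:233  10:113  11:239  12:200  13:101  14:65  15:165
  16:60  17:248
Giant step factor: 170^(-18) ≡ 16 (mod 311).
Scan 76·16^i mod 311 for i = 0, 1, …:
  i=0: 76   i=1: 283   i=2: 174   i=3: 296
  i=4: 71
Match at i=4, j=7: x = 4·18 + 7 = 79.

79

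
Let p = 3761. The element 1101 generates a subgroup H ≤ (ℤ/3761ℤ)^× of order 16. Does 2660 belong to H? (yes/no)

yes

2660 ∈ ⟨1101⟩ iff 2660^16 ≡ 1 (mod 3761), since |⟨1101⟩| = 16.
2660^16 mod 3761 = 1.
Since 1 = 1, 2660 lies in the subgroup.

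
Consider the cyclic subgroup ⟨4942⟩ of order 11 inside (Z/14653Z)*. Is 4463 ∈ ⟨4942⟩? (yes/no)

yes

4463 ∈ ⟨4942⟩ iff 4463^11 ≡ 1 (mod 14653), since |⟨4942⟩| = 11.
4463^11 mod 14653 = 1.
Since 1 = 1, 4463 lies in the subgroup.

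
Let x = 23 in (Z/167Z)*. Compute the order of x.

The order of 23 must divide p − 1 = 166 = 2 · 83.
Divisors: 1, 2, 83, 166.
Check each in increasing order: 23^1 ≡ 23;  23^2 ≡ 28;  23^83 ≡ 166;  23^166 ≡ 1.
Smallest exponent giving 1 is 166.

166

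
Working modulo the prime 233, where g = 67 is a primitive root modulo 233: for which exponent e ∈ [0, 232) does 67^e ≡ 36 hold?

182

Baby-step giant-step with m = ceil(sqrt(232)) = 16.
Baby table (67^j mod 233 for j=0..15):
  0:1  1:67  2:62  3:193  4:116  5:83  6:202  7:20
  8:175  9:75  10:132  11:223  12:29  13:79  14:167  15:5
Giant step factor: 67^(-16) ≡ 16 (mod 233).
Scan 36·16^i mod 233 for i = 0, 1, …:
  i=0: 36   i=1: 110   i=2: 129   i=3: 200
  i=4: 171   i=5: 173   i=6: 205   i=7: 18
  i=8: 55   i=9: 181   i=10: 100   i=11: 202
Match at i=11, j=6: e = 11·16 + 6 = 182.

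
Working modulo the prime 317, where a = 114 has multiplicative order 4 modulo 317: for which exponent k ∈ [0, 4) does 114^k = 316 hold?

Successive powers of 114 modulo 317:
  114^0=1  114^1=114  114^2=316
So 114^2 ≡ 316 (mod 317), giving k = 2.

2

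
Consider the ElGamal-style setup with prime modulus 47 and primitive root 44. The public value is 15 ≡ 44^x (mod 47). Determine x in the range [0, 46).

39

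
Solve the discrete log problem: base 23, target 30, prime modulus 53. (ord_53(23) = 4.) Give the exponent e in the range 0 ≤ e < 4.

3

Successive powers of 23 modulo 53:
  23^0=1  23^1=23  23^2=52  23^3=30
So 23^3 ≡ 30 (mod 53), giving e = 3.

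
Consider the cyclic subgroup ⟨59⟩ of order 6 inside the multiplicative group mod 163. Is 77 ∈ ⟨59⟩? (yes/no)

77 ∈ ⟨59⟩ iff 77^6 ≡ 1 (mod 163), since |⟨59⟩| = 6.
77^6 mod 163 = 85.
Since 85 ≠ 1, 77 does not lie in the subgroup.

no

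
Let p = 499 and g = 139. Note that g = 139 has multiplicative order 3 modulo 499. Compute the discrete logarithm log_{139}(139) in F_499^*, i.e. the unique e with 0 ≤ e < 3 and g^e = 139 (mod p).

Successive powers of 139 modulo 499:
  139^0=1  139^1=139
So 139^1 ≡ 139 (mod 499), giving e = 1.

1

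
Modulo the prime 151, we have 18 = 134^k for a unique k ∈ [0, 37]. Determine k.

4

Compute 134^0 mod 151 = 1, then multiply by 134 repeatedly:
  134^0=1  134^1=134  134^2=138  134^3=70  134^4=18
Found 18 at exponent 4.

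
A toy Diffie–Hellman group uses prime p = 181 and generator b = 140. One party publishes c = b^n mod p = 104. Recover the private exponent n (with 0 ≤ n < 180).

Baby-step giant-step with m = ceil(sqrt(180)) = 14.
Baby table (140^j mod 181 for j=0..13):
  0:1  1:140  2:52  3:40  4:170  5:89  6:152  7:103
  8:121  9:107  10:138  11:134  12:117  13:90
Giant step factor: 140^(-14) ≡ 106 (mod 181).
Scan 104·106^i mod 181 for i = 0, 1, …:
  i=0: 104   i=1: 164   i=2: 8   i=3: 124
  i=4: 112   i=5: 107
Match at i=5, j=9: n = 5·14 + 9 = 79.

79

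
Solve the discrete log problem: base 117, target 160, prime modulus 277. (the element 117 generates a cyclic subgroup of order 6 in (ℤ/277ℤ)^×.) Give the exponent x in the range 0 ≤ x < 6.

4

Successive powers of 117 modulo 277:
  117^0=1  117^1=117  117^2=116  117^3=276  117^4=160
So 117^4 ≡ 160 (mod 277), giving x = 4.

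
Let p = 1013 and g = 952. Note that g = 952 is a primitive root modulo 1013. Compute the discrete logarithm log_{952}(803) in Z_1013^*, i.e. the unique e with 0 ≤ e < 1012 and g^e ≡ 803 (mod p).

Baby-step giant-step with m = ceil(sqrt(1012)) = 32.
Baby table (952^j mod 1013 for j=0..31):
  0:1  1:952  2:682  3:944  4:157  5:553  6:709  7:310
  8:337  9:716  10:896  11:46  12:233  13:982  14:878  15:131
  16:113  17:198  18:78  19:307  20:520  21:696  22:90  23:588
  24:600  25:881  26:961  27:133  28:1004  29:549  30:953  31:621
Giant step factor: 952^(-32) ≡ 195 (mod 1013).
Scan 803·195^i mod 1013 for i = 0, 1, …:
  i=0: 803   i=1: 583   i=2: 229   i=3: 83
  i=4: 990   i=5: 580   i=6: 657   i=7: 477
  i=8: 832   i=9: 160     …   i=26: 1009
  i=27: 233
Match at i=27, j=12: e = 27·32 + 12 = 876.

876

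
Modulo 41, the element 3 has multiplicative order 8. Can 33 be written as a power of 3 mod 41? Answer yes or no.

no

⟨3⟩ has order 8; its elements mod 41 are {1, 3, 9, 14, 27, 32, 38, 40}.
33 is not in this set.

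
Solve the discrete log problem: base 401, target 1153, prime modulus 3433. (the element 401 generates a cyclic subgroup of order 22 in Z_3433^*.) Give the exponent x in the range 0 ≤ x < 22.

Successive powers of 401 modulo 3433:
  401^0=1  401^1=401  401^2=2883  401^3=2595  401^4=396  401^5=878
  401^6=1912  401^7=1153
So 401^7 ≡ 1153 (mod 3433), giving x = 7.

7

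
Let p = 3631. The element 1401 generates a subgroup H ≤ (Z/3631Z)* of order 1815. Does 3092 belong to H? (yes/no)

3092 ∈ ⟨1401⟩ iff 3092^1815 ≡ 1 (mod 3631), since |⟨1401⟩| = 1815.
3092^1815 mod 3631 = 1.
Since 1 = 1, 3092 lies in the subgroup.

yes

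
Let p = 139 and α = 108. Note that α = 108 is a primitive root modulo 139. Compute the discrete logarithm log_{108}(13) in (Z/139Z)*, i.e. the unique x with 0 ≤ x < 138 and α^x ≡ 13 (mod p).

Baby-step giant-step with m = ceil(sqrt(138)) = 12.
Baby table (108^j mod 139 for j=0..11):
  0:1  1:108  2:127  3:94  4:5  5:123  6:79  7:53
  8:25  9:59  10:117  11:126
Giant step factor: 108^(-12) ≡ 129 (mod 139).
Scan 13·129^i mod 139 for i = 0, 1, …:
  i=0: 13   i=1: 9   i=2: 49   i=3: 66
  i=4: 35   i=5: 67   i=6: 25
Match at i=6, j=8: x = 6·12 + 8 = 80.

80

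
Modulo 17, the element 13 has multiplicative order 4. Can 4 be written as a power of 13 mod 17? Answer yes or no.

yes

4 ∈ ⟨13⟩ iff 4^4 ≡ 1 (mod 17), since |⟨13⟩| = 4.
4^4 mod 17 = 1.
Since 1 = 1, 4 lies in the subgroup.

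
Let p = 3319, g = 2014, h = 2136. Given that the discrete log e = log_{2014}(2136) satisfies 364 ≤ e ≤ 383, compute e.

Compute 2014^364 mod 3319 = 3223, then multiply by 2014 repeatedly:
  2014^364=3223  2014^365=2477  2014^366=221  2014^367=348  2014^368=563
  2014^369=2103  2014^370=398  2014^371=1693  2014^372=1089  2014^373=2706
  2014^374=86  2014^375=616  2014^376=2637  2014^377=518  2014^378=1086
  2014^379=3302  2014^380=2271  2014^381=212  2014^382=2136
Found 2136 at exponent 382.

382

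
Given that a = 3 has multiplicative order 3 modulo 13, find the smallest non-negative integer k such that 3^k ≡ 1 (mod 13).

Successive powers of 3 modulo 13:
  3^0=1
So 3^0 ≡ 1 (mod 13), giving k = 0.

0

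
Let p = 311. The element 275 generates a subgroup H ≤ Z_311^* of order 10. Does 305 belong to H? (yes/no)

yes

305 ∈ ⟨275⟩ iff 305^10 ≡ 1 (mod 311), since |⟨275⟩| = 10.
305^10 mod 311 = 1.
Since 1 = 1, 305 lies in the subgroup.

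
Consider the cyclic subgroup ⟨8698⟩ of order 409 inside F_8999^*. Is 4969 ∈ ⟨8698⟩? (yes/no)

yes

4969 ∈ ⟨8698⟩ iff 4969^409 ≡ 1 (mod 8999), since |⟨8698⟩| = 409.
4969^409 mod 8999 = 1.
Since 1 = 1, 4969 lies in the subgroup.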